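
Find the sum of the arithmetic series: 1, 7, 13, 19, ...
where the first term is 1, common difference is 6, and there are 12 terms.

Sₙ = n/2 × (first + last)
Last term = a + (n-1)d = 1 + (12-1)×6 = 67
S_12 = 12/2 × (1 + 67)
S_12 = 12/2 × 68 = 408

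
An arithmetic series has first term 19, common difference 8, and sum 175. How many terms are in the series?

Using S = n/2 × [2a + (n-1)d]
175 = n/2 × [2(19) + (n-1)(8)]
175 = n/2 × [38 + 8n - 8]
350 = n × [30 + 8n]
8n² + (30)n - 350 = 0
Discriminant: Δ = (30)² - 4(8)(-350) = 900 + 11200 = 12100
√Δ = 110
n = [-(30) + √Δ] / (2·8) = (-30 + 110) / 16 = 80 / 16 = 5
(The negative root is discarded since n must be a positive integer.)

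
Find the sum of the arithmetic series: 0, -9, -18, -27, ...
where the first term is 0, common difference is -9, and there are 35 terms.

Sₙ = n/2 × (first + last)
Last term = a + (n-1)d = 0 + (35-1)×(-9) = -306
S_35 = 35/2 × (0 + (-306))
S_35 = 35/2 × (-306) = -5355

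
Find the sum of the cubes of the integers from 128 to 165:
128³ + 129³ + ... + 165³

Use ∑_{k=1}^{n} k³ = [n(n+1)/2]², then subtract the first 127 terms.
∑_{k=1}^{165} k³ = [165×166/2]² = 13695² = 187553025
∑_{k=1}^{127} k³ = [127×128/2]² = 8128² = 66064384
∑_{k=128}^{165} k³ = 187553025 - 66064384 = 121488641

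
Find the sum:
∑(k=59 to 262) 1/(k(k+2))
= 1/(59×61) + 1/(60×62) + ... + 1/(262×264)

Partial fractions: 1/(k(k+2)) = (1/2)[1/k - 1/(k+2)]
Telescoping leaves the first two and last two terms:
= (1/2)[1/59 + 1/60 - 1/263 - 1/264]
= 533069/40964880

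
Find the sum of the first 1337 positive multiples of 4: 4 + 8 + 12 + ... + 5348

Factor out 4: = 4(1 + 2 + ... + 1337) = 4 × n(n+1)/2
= 4 × 1337×1338/2
= 4 × 894453
= 3577812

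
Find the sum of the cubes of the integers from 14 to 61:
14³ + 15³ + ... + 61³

Use ∑_{k=1}^{n} k³ = [n(n+1)/2]², then subtract the first 13 terms.
∑_{k=1}^{61} k³ = [61×62/2]² = 1891² = 3575881
∑_{k=1}^{13} k³ = [13×14/2]² = 91² = 8281
∑_{k=14}^{61} k³ = 3575881 - 8281 = 3567600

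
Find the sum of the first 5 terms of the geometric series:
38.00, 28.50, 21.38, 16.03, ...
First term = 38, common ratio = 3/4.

Sₙ = a(1 - rⁿ) / (1 - r)
S_5 = 38(1 - (3/4)^5) / (1 - (3/4))
S_5 = 38(1 - (243/1024)) / (1/4)
S_5 = 14839/128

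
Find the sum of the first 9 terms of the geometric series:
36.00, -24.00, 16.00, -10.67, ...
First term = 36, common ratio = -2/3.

Sₙ = a(1 - rⁿ) / (1 - r)
S_9 = 36(1 - (-2/3)^9) / (1 - (-2/3))
S_9 = 36(1 - (-512/19683)) / (5/3)
S_9 = 16156/729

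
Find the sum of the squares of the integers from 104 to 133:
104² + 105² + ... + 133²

Use ∑_{k=1}^{n} k² = n(n+1)(2n+1)/6, then subtract the first 103 terms.
∑_{k=1}^{133} k² = 133×134×267/6 = 793079
∑_{k=1}^{103} k² = 103×104×207/6 = 369564
∑_{k=104}^{133} k² = 793079 - 369564 = 423515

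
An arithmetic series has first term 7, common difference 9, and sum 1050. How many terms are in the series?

Using S = n/2 × [2a + (n-1)d]
1050 = n/2 × [2(7) + (n-1)(9)]
1050 = n/2 × [14 + 9n - 9]
2100 = n × [5 + 9n]
9n² + (5)n - 2100 = 0
Discriminant: Δ = (5)² - 4(9)(-2100) = 25 + 75600 = 75625
√Δ = 275
n = [-(5) + √Δ] / (2·9) = (-5 + 275) / 18 = 270 / 18 = 15
(The negative root is discarded since n must be a positive integer.)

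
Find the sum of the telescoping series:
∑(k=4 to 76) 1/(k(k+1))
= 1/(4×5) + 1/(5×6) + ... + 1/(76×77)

Partial fractions: 1/(k(k+1)) = 1/k - 1/(k+1)
The series telescopes:
= (1/4 - 1/5) + (1/5 - 1/6) + ... + (1/76 - 1/77)
= 1/4 - 1/77
= 73/308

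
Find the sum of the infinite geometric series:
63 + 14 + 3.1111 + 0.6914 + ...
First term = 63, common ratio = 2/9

For |r| < 1, S = a / (1 - r)
S = 63 / (1 - (2/9))
S = 63 / (7/9)
S = 81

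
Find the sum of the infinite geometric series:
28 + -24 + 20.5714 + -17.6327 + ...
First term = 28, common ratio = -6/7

For |r| < 1, S = a / (1 - r)
S = 28 / (1 - (-6/7))
S = 28 / (13/7)
S = 196/13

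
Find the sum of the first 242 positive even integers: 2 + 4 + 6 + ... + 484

Sum of first n even numbers = n(n+1)
= 242×243
= 58806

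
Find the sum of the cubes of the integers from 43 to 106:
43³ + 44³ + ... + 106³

Use ∑_{k=1}^{n} k³ = [n(n+1)/2]², then subtract the first 42 terms.
∑_{k=1}^{106} k³ = [106×107/2]² = 5671² = 32160241
∑_{k=1}^{42} k³ = [42×43/2]² = 903² = 815409
∑_{k=43}^{106} k³ = 32160241 - 815409 = 31344832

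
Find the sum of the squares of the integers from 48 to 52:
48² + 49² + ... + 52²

Use ∑_{k=1}^{n} k² = n(n+1)(2n+1)/6, then subtract the first 47 terms.
∑_{k=1}^{52} k² = 52×53×105/6 = 48230
∑_{k=1}^{47} k² = 47×48×95/6 = 35720
∑_{k=48}^{52} k² = 48230 - 35720 = 12510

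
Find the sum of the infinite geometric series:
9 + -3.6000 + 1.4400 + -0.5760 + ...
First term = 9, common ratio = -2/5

For |r| < 1, S = a / (1 - r)
S = 9 / (1 - (-2/5))
S = 9 / (7/5)
S = 45/7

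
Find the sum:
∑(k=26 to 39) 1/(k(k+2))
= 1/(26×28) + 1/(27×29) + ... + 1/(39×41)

Partial fractions: 1/(k(k+2)) = (1/2)[1/k - 1/(k+2)]
Telescoping leaves the first two and last two terms:
= (1/2)[1/26 + 1/27 - 1/40 - 1/41]
= 15029/1151280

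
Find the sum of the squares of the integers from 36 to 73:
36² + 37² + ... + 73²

Use ∑_{k=1}^{n} k² = n(n+1)(2n+1)/6, then subtract the first 35 terms.
∑_{k=1}^{73} k² = 73×74×147/6 = 132349
∑_{k=1}^{35} k² = 35×36×71/6 = 14910
∑_{k=36}^{73} k² = 132349 - 14910 = 117439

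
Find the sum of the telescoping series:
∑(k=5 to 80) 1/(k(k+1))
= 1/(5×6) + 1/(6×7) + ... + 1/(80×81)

Partial fractions: 1/(k(k+1)) = 1/k - 1/(k+1)
The series telescopes:
= (1/5 - 1/6) + (1/6 - 1/7) + ... + (1/80 - 1/81)
= 1/5 - 1/81
= 76/405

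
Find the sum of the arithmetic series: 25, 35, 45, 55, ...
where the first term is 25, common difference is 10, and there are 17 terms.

Sₙ = n/2 × (first + last)
Last term = a + (n-1)d = 25 + (17-1)×10 = 185
S_17 = 17/2 × (25 + 185)
S_17 = 17/2 × 210 = 1785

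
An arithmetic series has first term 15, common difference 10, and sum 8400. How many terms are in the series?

Using S = n/2 × [2a + (n-1)d]
8400 = n/2 × [2(15) + (n-1)(10)]
8400 = n/2 × [30 + 10n - 10]
16800 = n × [20 + 10n]
10n² + (20)n - 16800 = 0
Discriminant: Δ = (20)² - 4(10)(-16800) = 400 + 672000 = 672400
√Δ = 820
n = [-(20) + √Δ] / (2·10) = (-20 + 820) / 20 = 800 / 20 = 40
(The negative root is discarded since n must be a positive integer.)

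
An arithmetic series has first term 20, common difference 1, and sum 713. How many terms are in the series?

Using S = n/2 × [2a + (n-1)d]
713 = n/2 × [2(20) + (n-1)(1)]
713 = n/2 × [40 + 1n - 1]
1426 = n × [39 + 1n]
1n² + (39)n - 1426 = 0
Discriminant: Δ = (39)² - 4(1)(-1426) = 1521 + 5704 = 7225
√Δ = 85
n = [-(39) + √Δ] / (2·1) = (-39 + 85) / 2 = 46 / 2 = 23
(The negative root is discarded since n must be a positive integer.)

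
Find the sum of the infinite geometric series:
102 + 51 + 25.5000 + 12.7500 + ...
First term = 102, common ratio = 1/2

For |r| < 1, S = a / (1 - r)
S = 102 / (1 - (1/2))
S = 102 / (1/2)
S = 204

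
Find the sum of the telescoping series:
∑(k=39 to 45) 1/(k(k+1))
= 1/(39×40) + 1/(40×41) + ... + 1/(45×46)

Partial fractions: 1/(k(k+1)) = 1/k - 1/(k+1)
The series telescopes:
= (1/39 - 1/40) + (1/40 - 1/41) + ... + (1/45 - 1/46)
= 1/39 - 1/46
= 7/1794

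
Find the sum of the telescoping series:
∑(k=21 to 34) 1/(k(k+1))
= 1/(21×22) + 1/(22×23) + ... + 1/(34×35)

Partial fractions: 1/(k(k+1)) = 1/k - 1/(k+1)
The series telescopes:
= (1/21 - 1/22) + (1/22 - 1/23) + ... + (1/34 - 1/35)
= 1/21 - 1/35
= 2/105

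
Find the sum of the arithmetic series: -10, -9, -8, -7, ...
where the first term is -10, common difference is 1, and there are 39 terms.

Sₙ = n/2 × (first + last)
Last term = a + (n-1)d = -10 + (39-1)×1 = 28
S_39 = 39/2 × (-10 + 28)
S_39 = 39/2 × 18 = 351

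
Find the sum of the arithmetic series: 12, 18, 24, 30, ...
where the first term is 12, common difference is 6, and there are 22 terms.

Sₙ = n/2 × (first + last)
Last term = a + (n-1)d = 12 + (22-1)×6 = 138
S_22 = 22/2 × (12 + 138)
S_22 = 22/2 × 150 = 1650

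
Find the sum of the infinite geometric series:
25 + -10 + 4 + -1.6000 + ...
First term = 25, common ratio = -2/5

For |r| < 1, S = a / (1 - r)
S = 25 / (1 - (-2/5))
S = 25 / (7/5)
S = 125/7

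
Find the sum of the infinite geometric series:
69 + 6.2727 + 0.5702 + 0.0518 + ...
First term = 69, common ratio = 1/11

For |r| < 1, S = a / (1 - r)
S = 69 / (1 - (1/11))
S = 69 / (10/11)
S = 759/10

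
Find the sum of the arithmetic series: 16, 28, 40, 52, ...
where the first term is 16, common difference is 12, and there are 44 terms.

Sₙ = n/2 × (first + last)
Last term = a + (n-1)d = 16 + (44-1)×12 = 532
S_44 = 44/2 × (16 + 532)
S_44 = 44/2 × 548 = 12056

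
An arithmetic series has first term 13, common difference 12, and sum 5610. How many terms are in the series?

Using S = n/2 × [2a + (n-1)d]
5610 = n/2 × [2(13) + (n-1)(12)]
5610 = n/2 × [26 + 12n - 12]
11220 = n × [14 + 12n]
12n² + (14)n - 11220 = 0
Discriminant: Δ = (14)² - 4(12)(-11220) = 196 + 538560 = 538756
√Δ = 734
n = [-(14) + √Δ] / (2·12) = (-14 + 734) / 24 = 720 / 24 = 30
(The negative root is discarded since n must be a positive integer.)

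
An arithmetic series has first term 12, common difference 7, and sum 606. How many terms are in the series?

Using S = n/2 × [2a + (n-1)d]
606 = n/2 × [2(12) + (n-1)(7)]
606 = n/2 × [24 + 7n - 7]
1212 = n × [17 + 7n]
7n² + (17)n - 1212 = 0
Discriminant: Δ = (17)² - 4(7)(-1212) = 289 + 33936 = 34225
√Δ = 185
n = [-(17) + √Δ] / (2·7) = (-17 + 185) / 14 = 168 / 14 = 12
(The negative root is discarded since n must be a positive integer.)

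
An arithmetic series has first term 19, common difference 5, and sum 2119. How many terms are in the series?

Using S = n/2 × [2a + (n-1)d]
2119 = n/2 × [2(19) + (n-1)(5)]
2119 = n/2 × [38 + 5n - 5]
4238 = n × [33 + 5n]
5n² + (33)n - 4238 = 0
Discriminant: Δ = (33)² - 4(5)(-4238) = 1089 + 84760 = 85849
√Δ = 293
n = [-(33) + √Δ] / (2·5) = (-33 + 293) / 10 = 260 / 10 = 26
(The negative root is discarded since n must be a positive integer.)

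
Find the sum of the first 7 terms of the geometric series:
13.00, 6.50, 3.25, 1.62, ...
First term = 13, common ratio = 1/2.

Sₙ = a(1 - rⁿ) / (1 - r)
S_7 = 13(1 - (1/2)^7) / (1 - (1/2))
S_7 = 13(1 - (1/128)) / (1/2)
S_7 = 1651/64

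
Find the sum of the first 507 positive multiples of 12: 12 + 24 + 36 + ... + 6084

Factor out 12: = 12(1 + 2 + ... + 507) = 12 × n(n+1)/2
= 12 × 507×508/2
= 12 × 128778
= 1545336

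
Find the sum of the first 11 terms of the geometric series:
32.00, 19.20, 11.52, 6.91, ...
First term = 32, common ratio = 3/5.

Sₙ = a(1 - rⁿ) / (1 - r)
S_11 = 32(1 - (3/5)^11) / (1 - (3/5))
S_11 = 32(1 - (177147/48828125)) / (2/5)
S_11 = 778415648/9765625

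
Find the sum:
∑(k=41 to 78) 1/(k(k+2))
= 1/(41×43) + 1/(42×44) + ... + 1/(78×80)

Partial fractions: 1/(k(k+2)) = (1/2)[1/k - 1/(k+2)]
Telescoping leaves the first two and last two terms:
= (1/2)[1/41 + 1/42 - 1/79 - 1/80]
= 125381/10883040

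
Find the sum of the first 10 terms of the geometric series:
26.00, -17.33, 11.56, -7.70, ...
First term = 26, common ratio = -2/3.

Sₙ = a(1 - rⁿ) / (1 - r)
S_10 = 26(1 - (-2/3)^10) / (1 - (-2/3))
S_10 = 26(1 - (1024/59049)) / (5/3)
S_10 = 301730/19683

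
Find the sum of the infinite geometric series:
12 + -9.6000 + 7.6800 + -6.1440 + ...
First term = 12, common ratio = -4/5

For |r| < 1, S = a / (1 - r)
S = 12 / (1 - (-4/5))
S = 12 / (9/5)
S = 20/3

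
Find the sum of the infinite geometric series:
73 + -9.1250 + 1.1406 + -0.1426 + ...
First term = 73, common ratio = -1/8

For |r| < 1, S = a / (1 - r)
S = 73 / (1 - (-1/8))
S = 73 / (9/8)
S = 584/9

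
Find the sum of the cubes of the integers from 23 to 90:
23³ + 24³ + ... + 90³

Use ∑_{k=1}^{n} k³ = [n(n+1)/2]², then subtract the first 22 terms.
∑_{k=1}^{90} k³ = [90×91/2]² = 4095² = 16769025
∑_{k=1}^{22} k³ = [22×23/2]² = 253² = 64009
∑_{k=23}^{90} k³ = 16769025 - 64009 = 16705016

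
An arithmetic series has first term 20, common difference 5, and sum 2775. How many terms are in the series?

Using S = n/2 × [2a + (n-1)d]
2775 = n/2 × [2(20) + (n-1)(5)]
2775 = n/2 × [40 + 5n - 5]
5550 = n × [35 + 5n]
5n² + (35)n - 5550 = 0
Discriminant: Δ = (35)² - 4(5)(-5550) = 1225 + 111000 = 112225
√Δ = 335
n = [-(35) + √Δ] / (2·5) = (-35 + 335) / 10 = 300 / 10 = 30
(The negative root is discarded since n must be a positive integer.)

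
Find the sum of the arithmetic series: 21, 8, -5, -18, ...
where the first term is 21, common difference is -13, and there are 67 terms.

Sₙ = n/2 × (first + last)
Last term = a + (n-1)d = 21 + (67-1)×(-13) = -837
S_67 = 67/2 × (21 + (-837))
S_67 = 67/2 × (-816) = -27336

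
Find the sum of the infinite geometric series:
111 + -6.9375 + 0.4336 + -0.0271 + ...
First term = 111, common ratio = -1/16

For |r| < 1, S = a / (1 - r)
S = 111 / (1 - (-1/16))
S = 111 / (17/16)
S = 1776/17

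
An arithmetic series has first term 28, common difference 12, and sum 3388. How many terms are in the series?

Using S = n/2 × [2a + (n-1)d]
3388 = n/2 × [2(28) + (n-1)(12)]
3388 = n/2 × [56 + 12n - 12]
6776 = n × [44 + 12n]
12n² + (44)n - 6776 = 0
Discriminant: Δ = (44)² - 4(12)(-6776) = 1936 + 325248 = 327184
√Δ = 572
n = [-(44) + √Δ] / (2·12) = (-44 + 572) / 24 = 528 / 24 = 22
(The negative root is discarded since n must be a positive integer.)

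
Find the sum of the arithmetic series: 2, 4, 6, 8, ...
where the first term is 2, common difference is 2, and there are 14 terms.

Sₙ = n/2 × (first + last)
Last term = a + (n-1)d = 2 + (14-1)×2 = 28
S_14 = 14/2 × (2 + 28)
S_14 = 14/2 × 30 = 210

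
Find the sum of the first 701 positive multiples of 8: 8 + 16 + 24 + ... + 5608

Factor out 8: = 8(1 + 2 + ... + 701) = 8 × n(n+1)/2
= 8 × 701×702/2
= 8 × 246051
= 1968408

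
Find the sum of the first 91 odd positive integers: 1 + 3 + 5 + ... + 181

Sum of first n odd numbers = n²
= 91²
= 8281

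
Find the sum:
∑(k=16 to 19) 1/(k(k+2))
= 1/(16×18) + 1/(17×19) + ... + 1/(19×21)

Partial fractions: 1/(k(k+2)) = (1/2)[1/k - 1/(k+2)]
Telescoping leaves the first two and last two terms:
= (1/2)[1/16 + 1/17 - 1/20 - 1/21]
= 677/57120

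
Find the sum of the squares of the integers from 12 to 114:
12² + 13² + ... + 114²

Use ∑_{k=1}^{n} k² = n(n+1)(2n+1)/6, then subtract the first 11 terms.
∑_{k=1}^{114} k² = 114×115×229/6 = 500365
∑_{k=1}^{11} k² = 11×12×23/6 = 506
∑_{k=12}^{114} k² = 500365 - 506 = 499859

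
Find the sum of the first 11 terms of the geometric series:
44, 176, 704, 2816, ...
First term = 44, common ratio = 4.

Sₙ = a(1 - rⁿ) / (1 - r)
S_11 = 44(1 - 4^11) / (1 - 4)
S_11 = 44(1 - 4194304) / (-3)
S_11 = 61516444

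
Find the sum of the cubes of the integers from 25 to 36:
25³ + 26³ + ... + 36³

Use ∑_{k=1}^{n} k³ = [n(n+1)/2]², then subtract the first 24 terms.
∑_{k=1}^{36} k³ = [36×37/2]² = 666² = 443556
∑_{k=1}^{24} k³ = [24×25/2]² = 300² = 90000
∑_{k=25}^{36} k³ = 443556 - 90000 = 353556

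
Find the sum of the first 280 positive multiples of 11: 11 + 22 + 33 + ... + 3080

Factor out 11: = 11(1 + 2 + ... + 280) = 11 × n(n+1)/2
= 11 × 280×281/2
= 11 × 39340
= 432740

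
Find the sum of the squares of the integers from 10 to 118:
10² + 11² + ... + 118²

Use ∑_{k=1}^{n} k² = n(n+1)(2n+1)/6, then subtract the first 9 terms.
∑_{k=1}^{118} k² = 118×119×237/6 = 554659
∑_{k=1}^{9} k² = 9×10×19/6 = 285
∑_{k=10}^{118} k² = 554659 - 285 = 554374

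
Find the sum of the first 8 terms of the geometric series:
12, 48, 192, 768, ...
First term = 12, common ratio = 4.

Sₙ = a(1 - rⁿ) / (1 - r)
S_8 = 12(1 - 4^8) / (1 - 4)
S_8 = 12(1 - 65536) / (-3)
S_8 = 262140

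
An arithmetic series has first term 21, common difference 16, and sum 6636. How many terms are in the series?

Using S = n/2 × [2a + (n-1)d]
6636 = n/2 × [2(21) + (n-1)(16)]
6636 = n/2 × [42 + 16n - 16]
13272 = n × [26 + 16n]
16n² + (26)n - 13272 = 0
Discriminant: Δ = (26)² - 4(16)(-13272) = 676 + 849408 = 850084
√Δ = 922
n = [-(26) + √Δ] / (2·16) = (-26 + 922) / 32 = 896 / 32 = 28
(The negative root is discarded since n must be a positive integer.)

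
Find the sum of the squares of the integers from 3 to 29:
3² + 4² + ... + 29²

Use ∑_{k=1}^{n} k² = n(n+1)(2n+1)/6, then subtract the first 2 terms.
∑_{k=1}^{29} k² = 29×30×59/6 = 8555
∑_{k=1}^{2} k² = 2×3×5/6 = 5
∑_{k=3}^{29} k² = 8555 - 5 = 8550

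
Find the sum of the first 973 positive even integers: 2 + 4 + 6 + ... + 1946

Sum of first n even numbers = n(n+1)
= 973×974
= 947702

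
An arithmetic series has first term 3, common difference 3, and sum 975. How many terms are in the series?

Using S = n/2 × [2a + (n-1)d]
975 = n/2 × [2(3) + (n-1)(3)]
975 = n/2 × [6 + 3n - 3]
1950 = n × [3 + 3n]
3n² + (3)n - 1950 = 0
Discriminant: Δ = (3)² - 4(3)(-1950) = 9 + 23400 = 23409
√Δ = 153
n = [-(3) + √Δ] / (2·3) = (-3 + 153) / 6 = 150 / 6 = 25
(The negative root is discarded since n must be a positive integer.)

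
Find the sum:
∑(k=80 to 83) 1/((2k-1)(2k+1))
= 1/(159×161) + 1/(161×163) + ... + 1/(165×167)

Partial fractions: 1/((2k-1)(2k+1)) = (1/2)[1/(2k-1) - 1/(2k+1)]
The series telescopes:
= (1/2)[1/159 - 1/167]
= 4/26553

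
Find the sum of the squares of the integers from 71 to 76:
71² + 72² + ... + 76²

Use ∑_{k=1}^{n} k² = n(n+1)(2n+1)/6, then subtract the first 70 terms.
∑_{k=1}^{76} k² = 76×77×153/6 = 149226
∑_{k=1}^{70} k² = 70×71×141/6 = 116795
∑_{k=71}^{76} k² = 149226 - 116795 = 32431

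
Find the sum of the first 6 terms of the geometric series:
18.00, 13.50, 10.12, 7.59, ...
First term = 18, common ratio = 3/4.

Sₙ = a(1 - rⁿ) / (1 - r)
S_6 = 18(1 - (3/4)^6) / (1 - (3/4))
S_6 = 18(1 - (729/4096)) / (1/4)
S_6 = 30303/512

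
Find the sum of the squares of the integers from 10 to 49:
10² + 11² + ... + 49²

Use ∑_{k=1}^{n} k² = n(n+1)(2n+1)/6, then subtract the first 9 terms.
∑_{k=1}^{49} k² = 49×50×99/6 = 40425
∑_{k=1}^{9} k² = 9×10×19/6 = 285
∑_{k=10}^{49} k² = 40425 - 285 = 40140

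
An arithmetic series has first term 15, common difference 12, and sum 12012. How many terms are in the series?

Using S = n/2 × [2a + (n-1)d]
12012 = n/2 × [2(15) + (n-1)(12)]
12012 = n/2 × [30 + 12n - 12]
24024 = n × [18 + 12n]
12n² + (18)n - 24024 = 0
Discriminant: Δ = (18)² - 4(12)(-24024) = 324 + 1153152 = 1153476
√Δ = 1074
n = [-(18) + √Δ] / (2·12) = (-18 + 1074) / 24 = 1056 / 24 = 44
(The negative root is discarded since n must be a positive integer.)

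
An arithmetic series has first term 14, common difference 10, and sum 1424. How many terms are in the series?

Using S = n/2 × [2a + (n-1)d]
1424 = n/2 × [2(14) + (n-1)(10)]
1424 = n/2 × [28 + 10n - 10]
2848 = n × [18 + 10n]
10n² + (18)n - 2848 = 0
Discriminant: Δ = (18)² - 4(10)(-2848) = 324 + 113920 = 114244
√Δ = 338
n = [-(18) + √Δ] / (2·10) = (-18 + 338) / 20 = 320 / 20 = 16
(The negative root is discarded since n must be a positive integer.)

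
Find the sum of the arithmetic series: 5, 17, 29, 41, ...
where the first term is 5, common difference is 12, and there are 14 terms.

Sₙ = n/2 × (first + last)
Last term = a + (n-1)d = 5 + (14-1)×12 = 161
S_14 = 14/2 × (5 + 161)
S_14 = 14/2 × 166 = 1162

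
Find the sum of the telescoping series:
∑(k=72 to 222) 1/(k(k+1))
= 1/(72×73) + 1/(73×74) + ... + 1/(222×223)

Partial fractions: 1/(k(k+1)) = 1/k - 1/(k+1)
The series telescopes:
= (1/72 - 1/73) + (1/73 - 1/74) + ... + (1/222 - 1/223)
= 1/72 - 1/223
= 151/16056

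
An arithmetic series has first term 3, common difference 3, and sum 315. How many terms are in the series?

Using S = n/2 × [2a + (n-1)d]
315 = n/2 × [2(3) + (n-1)(3)]
315 = n/2 × [6 + 3n - 3]
630 = n × [3 + 3n]
3n² + (3)n - 630 = 0
Discriminant: Δ = (3)² - 4(3)(-630) = 9 + 7560 = 7569
√Δ = 87
n = [-(3) + √Δ] / (2·3) = (-3 + 87) / 6 = 84 / 6 = 14
(The negative root is discarded since n must be a positive integer.)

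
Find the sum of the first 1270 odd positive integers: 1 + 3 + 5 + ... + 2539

Sum of first n odd numbers = n²
= 1270²
= 1612900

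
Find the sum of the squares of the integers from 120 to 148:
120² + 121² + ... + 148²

Use ∑_{k=1}^{n} k² = n(n+1)(2n+1)/6, then subtract the first 119 terms.
∑_{k=1}^{148} k² = 148×149×297/6 = 1091574
∑_{k=1}^{119} k² = 119×120×239/6 = 568820
∑_{k=120}^{148} k² = 1091574 - 568820 = 522754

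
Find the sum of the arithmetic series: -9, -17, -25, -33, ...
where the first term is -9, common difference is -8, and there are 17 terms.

Sₙ = n/2 × (first + last)
Last term = a + (n-1)d = -9 + (17-1)×(-8) = -137
S_17 = 17/2 × (-9 + (-137))
S_17 = 17/2 × (-146) = -1241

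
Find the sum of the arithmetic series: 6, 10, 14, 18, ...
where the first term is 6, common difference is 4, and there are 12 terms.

Sₙ = n/2 × (first + last)
Last term = a + (n-1)d = 6 + (12-1)×4 = 50
S_12 = 12/2 × (6 + 50)
S_12 = 12/2 × 56 = 336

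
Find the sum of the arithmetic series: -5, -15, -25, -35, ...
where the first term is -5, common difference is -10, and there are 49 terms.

Sₙ = n/2 × (first + last)
Last term = a + (n-1)d = -5 + (49-1)×(-10) = -485
S_49 = 49/2 × (-5 + (-485))
S_49 = 49/2 × (-490) = -12005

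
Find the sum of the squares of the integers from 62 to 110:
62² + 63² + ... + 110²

Use ∑_{k=1}^{n} k² = n(n+1)(2n+1)/6, then subtract the first 61 terms.
∑_{k=1}^{110} k² = 110×111×221/6 = 449735
∑_{k=1}^{61} k² = 61×62×123/6 = 77531
∑_{k=62}^{110} k² = 449735 - 77531 = 372204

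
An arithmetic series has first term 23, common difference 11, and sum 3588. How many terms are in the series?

Using S = n/2 × [2a + (n-1)d]
3588 = n/2 × [2(23) + (n-1)(11)]
3588 = n/2 × [46 + 11n - 11]
7176 = n × [35 + 11n]
11n² + (35)n - 7176 = 0
Discriminant: Δ = (35)² - 4(11)(-7176) = 1225 + 315744 = 316969
√Δ = 563
n = [-(35) + √Δ] / (2·11) = (-35 + 563) / 22 = 528 / 22 = 24
(The negative root is discarded since n must be a positive integer.)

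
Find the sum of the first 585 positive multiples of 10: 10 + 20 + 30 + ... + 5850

Factor out 10: = 10(1 + 2 + ... + 585) = 10 × n(n+1)/2
= 10 × 585×586/2
= 10 × 171405
= 1714050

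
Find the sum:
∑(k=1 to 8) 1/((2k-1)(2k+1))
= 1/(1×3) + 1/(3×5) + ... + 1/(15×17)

Partial fractions: 1/((2k-1)(2k+1)) = (1/2)[1/(2k-1) - 1/(2k+1)]
The series telescopes:
= (1/2)[1/1 - 1/17]
= 8/17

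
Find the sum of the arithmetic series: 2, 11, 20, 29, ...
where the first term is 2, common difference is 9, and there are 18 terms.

Sₙ = n/2 × (first + last)
Last term = a + (n-1)d = 2 + (18-1)×9 = 155
S_18 = 18/2 × (2 + 155)
S_18 = 18/2 × 157 = 1413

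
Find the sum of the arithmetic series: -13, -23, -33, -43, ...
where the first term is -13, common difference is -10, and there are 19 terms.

Sₙ = n/2 × (first + last)
Last term = a + (n-1)d = -13 + (19-1)×(-10) = -193
S_19 = 19/2 × (-13 + (-193))
S_19 = 19/2 × (-206) = -1957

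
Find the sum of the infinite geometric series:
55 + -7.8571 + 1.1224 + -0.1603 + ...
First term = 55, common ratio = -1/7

For |r| < 1, S = a / (1 - r)
S = 55 / (1 - (-1/7))
S = 55 / (8/7)
S = 385/8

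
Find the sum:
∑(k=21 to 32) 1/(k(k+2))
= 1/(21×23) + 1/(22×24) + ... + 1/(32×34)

Partial fractions: 1/(k(k+2)) = (1/2)[1/k - 1/(k+2)]
Telescoping leaves the first two and last two terms:
= (1/2)[1/21 + 1/22 - 1/33 - 1/34]
= 131/7854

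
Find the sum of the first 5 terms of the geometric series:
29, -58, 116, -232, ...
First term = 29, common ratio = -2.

Sₙ = a(1 - rⁿ) / (1 - r)
S_5 = 29(1 - (-2)^5) / (1 - (-2))
S_5 = 29(1 - (-32)) / (3)
S_5 = 319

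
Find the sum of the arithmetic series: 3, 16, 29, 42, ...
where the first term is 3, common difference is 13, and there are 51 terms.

Sₙ = n/2 × (first + last)
Last term = a + (n-1)d = 3 + (51-1)×13 = 653
S_51 = 51/2 × (3 + 653)
S_51 = 51/2 × 656 = 16728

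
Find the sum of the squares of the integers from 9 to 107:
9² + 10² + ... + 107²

Use ∑_{k=1}^{n} k² = n(n+1)(2n+1)/6, then subtract the first 8 terms.
∑_{k=1}^{107} k² = 107×108×215/6 = 414090
∑_{k=1}^{8} k² = 8×9×17/6 = 204
∑_{k=9}^{107} k² = 414090 - 204 = 413886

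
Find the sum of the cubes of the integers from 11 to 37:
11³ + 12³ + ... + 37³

Use ∑_{k=1}^{n} k³ = [n(n+1)/2]², then subtract the first 10 terms.
∑_{k=1}^{37} k³ = [37×38/2]² = 703² = 494209
∑_{k=1}^{10} k³ = [10×11/2]² = 55² = 3025
∑_{k=11}^{37} k³ = 494209 - 3025 = 491184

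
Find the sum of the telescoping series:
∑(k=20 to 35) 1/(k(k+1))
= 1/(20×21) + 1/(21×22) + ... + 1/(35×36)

Partial fractions: 1/(k(k+1)) = 1/k - 1/(k+1)
The series telescopes:
= (1/20 - 1/21) + (1/21 - 1/22) + ... + (1/35 - 1/36)
= 1/20 - 1/36
= 1/45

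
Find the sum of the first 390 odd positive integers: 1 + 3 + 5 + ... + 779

Sum of first n odd numbers = n²
= 390²
= 152100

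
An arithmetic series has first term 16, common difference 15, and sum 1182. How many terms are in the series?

Using S = n/2 × [2a + (n-1)d]
1182 = n/2 × [2(16) + (n-1)(15)]
1182 = n/2 × [32 + 15n - 15]
2364 = n × [17 + 15n]
15n² + (17)n - 2364 = 0
Discriminant: Δ = (17)² - 4(15)(-2364) = 289 + 141840 = 142129
√Δ = 377
n = [-(17) + √Δ] / (2·15) = (-17 + 377) / 30 = 360 / 30 = 12
(The negative root is discarded since n must be a positive integer.)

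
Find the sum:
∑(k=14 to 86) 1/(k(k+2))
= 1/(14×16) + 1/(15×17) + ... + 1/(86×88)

Partial fractions: 1/(k(k+2)) = (1/2)[1/k - 1/(k+2)]
Telescoping leaves the first two and last two terms:
= (1/2)[1/14 + 1/15 - 1/87 - 1/88]
= 10293/178640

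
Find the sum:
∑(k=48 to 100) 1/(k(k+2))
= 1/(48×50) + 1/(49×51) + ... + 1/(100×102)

Partial fractions: 1/(k(k+2)) = (1/2)[1/k - 1/(k+2)]
Telescoping leaves the first two and last two terms:
= (1/2)[1/48 + 1/49 - 1/101 - 1/102]
= 28991/2692256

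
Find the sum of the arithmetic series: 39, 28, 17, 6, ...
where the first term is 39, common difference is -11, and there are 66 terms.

Sₙ = n/2 × (first + last)
Last term = a + (n-1)d = 39 + (66-1)×(-11) = -676
S_66 = 66/2 × (39 + (-676))
S_66 = 66/2 × (-637) = -21021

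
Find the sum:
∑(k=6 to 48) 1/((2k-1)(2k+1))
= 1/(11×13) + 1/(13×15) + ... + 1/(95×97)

Partial fractions: 1/((2k-1)(2k+1)) = (1/2)[1/(2k-1) - 1/(2k+1)]
The series telescopes:
= (1/2)[1/11 - 1/97]
= 43/1067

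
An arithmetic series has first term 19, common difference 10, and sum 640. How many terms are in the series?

Using S = n/2 × [2a + (n-1)d]
640 = n/2 × [2(19) + (n-1)(10)]
640 = n/2 × [38 + 10n - 10]
1280 = n × [28 + 10n]
10n² + (28)n - 1280 = 0
Discriminant: Δ = (28)² - 4(10)(-1280) = 784 + 51200 = 51984
√Δ = 228
n = [-(28) + √Δ] / (2·10) = (-28 + 228) / 20 = 200 / 20 = 10
(The negative root is discarded since n must be a positive integer.)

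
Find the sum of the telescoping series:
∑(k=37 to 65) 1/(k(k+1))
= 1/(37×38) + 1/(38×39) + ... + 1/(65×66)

Partial fractions: 1/(k(k+1)) = 1/k - 1/(k+1)
The series telescopes:
= (1/37 - 1/38) + (1/38 - 1/39) + ... + (1/65 - 1/66)
= 1/37 - 1/66
= 29/2442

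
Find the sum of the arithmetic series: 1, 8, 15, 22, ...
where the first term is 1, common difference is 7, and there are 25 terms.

Sₙ = n/2 × (first + last)
Last term = a + (n-1)d = 1 + (25-1)×7 = 169
S_25 = 25/2 × (1 + 169)
S_25 = 25/2 × 170 = 2125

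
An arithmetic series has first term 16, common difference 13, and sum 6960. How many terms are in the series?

Using S = n/2 × [2a + (n-1)d]
6960 = n/2 × [2(16) + (n-1)(13)]
6960 = n/2 × [32 + 13n - 13]
13920 = n × [19 + 13n]
13n² + (19)n - 13920 = 0
Discriminant: Δ = (19)² - 4(13)(-13920) = 361 + 723840 = 724201
√Δ = 851
n = [-(19) + √Δ] / (2·13) = (-19 + 851) / 26 = 832 / 26 = 32
(The negative root is discarded since n must be a positive integer.)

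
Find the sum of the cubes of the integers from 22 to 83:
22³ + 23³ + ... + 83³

Use ∑_{k=1}^{n} k³ = [n(n+1)/2]², then subtract the first 21 terms.
∑_{k=1}^{83} k³ = [83×84/2]² = 3486² = 12152196
∑_{k=1}^{21} k³ = [21×22/2]² = 231² = 53361
∑_{k=22}^{83} k³ = 12152196 - 53361 = 12098835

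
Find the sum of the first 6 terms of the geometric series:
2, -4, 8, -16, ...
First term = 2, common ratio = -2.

Sₙ = a(1 - rⁿ) / (1 - r)
S_6 = 2(1 - (-2)^6) / (1 - (-2))
S_6 = 2(1 - 64) / (3)
S_6 = -42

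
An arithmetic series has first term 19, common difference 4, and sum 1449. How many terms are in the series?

Using S = n/2 × [2a + (n-1)d]
1449 = n/2 × [2(19) + (n-1)(4)]
1449 = n/2 × [38 + 4n - 4]
2898 = n × [34 + 4n]
4n² + (34)n - 2898 = 0
Discriminant: Δ = (34)² - 4(4)(-2898) = 1156 + 46368 = 47524
√Δ = 218
n = [-(34) + √Δ] / (2·4) = (-34 + 218) / 8 = 184 / 8 = 23
(The negative root is discarded since n must be a positive integer.)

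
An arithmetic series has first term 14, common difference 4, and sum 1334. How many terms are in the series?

Using S = n/2 × [2a + (n-1)d]
1334 = n/2 × [2(14) + (n-1)(4)]
1334 = n/2 × [28 + 4n - 4]
2668 = n × [24 + 4n]
4n² + (24)n - 2668 = 0
Discriminant: Δ = (24)² - 4(4)(-2668) = 576 + 42688 = 43264
√Δ = 208
n = [-(24) + √Δ] / (2·4) = (-24 + 208) / 8 = 184 / 8 = 23
(The negative root is discarded since n must be a positive integer.)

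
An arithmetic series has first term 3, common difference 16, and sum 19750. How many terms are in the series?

Using S = n/2 × [2a + (n-1)d]
19750 = n/2 × [2(3) + (n-1)(16)]
19750 = n/2 × [6 + 16n - 16]
39500 = n × [-10 + 16n]
16n² + (-10)n - 39500 = 0
Discriminant: Δ = (-10)² - 4(16)(-39500) = 100 + 2528000 = 2528100
√Δ = 1590
n = [-(-10) + √Δ] / (2·16) = (10 + 1590) / 32 = 1600 / 32 = 50
(The negative root is discarded since n must be a positive integer.)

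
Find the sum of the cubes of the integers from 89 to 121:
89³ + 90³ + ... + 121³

Use ∑_{k=1}^{n} k³ = [n(n+1)/2]², then subtract the first 88 terms.
∑_{k=1}^{121} k³ = [121×122/2]² = 7381² = 54479161
∑_{k=1}^{88} k³ = [88×89/2]² = 3916² = 15335056
∑_{k=89}^{121} k³ = 54479161 - 15335056 = 39144105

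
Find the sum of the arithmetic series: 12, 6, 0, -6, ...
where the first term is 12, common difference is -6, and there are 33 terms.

Sₙ = n/2 × (first + last)
Last term = a + (n-1)d = 12 + (33-1)×(-6) = -180
S_33 = 33/2 × (12 + (-180))
S_33 = 33/2 × (-168) = -2772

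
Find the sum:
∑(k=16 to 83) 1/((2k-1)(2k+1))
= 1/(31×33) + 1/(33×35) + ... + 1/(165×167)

Partial fractions: 1/((2k-1)(2k+1)) = (1/2)[1/(2k-1) - 1/(2k+1)]
The series telescopes:
= (1/2)[1/31 - 1/167]
= 68/5177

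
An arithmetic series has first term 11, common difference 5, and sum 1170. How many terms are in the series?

Using S = n/2 × [2a + (n-1)d]
1170 = n/2 × [2(11) + (n-1)(5)]
1170 = n/2 × [22 + 5n - 5]
2340 = n × [17 + 5n]
5n² + (17)n - 2340 = 0
Discriminant: Δ = (17)² - 4(5)(-2340) = 289 + 46800 = 47089
√Δ = 217
n = [-(17) + √Δ] / (2·5) = (-17 + 217) / 10 = 200 / 10 = 20
(The negative root is discarded since n must be a positive integer.)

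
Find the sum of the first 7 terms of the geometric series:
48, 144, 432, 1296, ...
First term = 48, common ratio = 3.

Sₙ = a(1 - rⁿ) / (1 - r)
S_7 = 48(1 - 3^7) / (1 - 3)
S_7 = 48(1 - 2187) / (-2)
S_7 = 52464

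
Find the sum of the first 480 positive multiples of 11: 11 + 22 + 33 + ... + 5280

Factor out 11: = 11(1 + 2 + ... + 480) = 11 × n(n+1)/2
= 11 × 480×481/2
= 11 × 115440
= 1269840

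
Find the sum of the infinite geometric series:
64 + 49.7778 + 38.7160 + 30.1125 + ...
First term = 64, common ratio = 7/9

For |r| < 1, S = a / (1 - r)
S = 64 / (1 - (7/9))
S = 64 / (2/9)
S = 288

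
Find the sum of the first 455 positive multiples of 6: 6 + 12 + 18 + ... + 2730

Factor out 6: = 6(1 + 2 + ... + 455) = 6 × n(n+1)/2
= 6 × 455×456/2
= 6 × 103740
= 622440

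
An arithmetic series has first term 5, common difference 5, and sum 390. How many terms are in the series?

Using S = n/2 × [2a + (n-1)d]
390 = n/2 × [2(5) + (n-1)(5)]
390 = n/2 × [10 + 5n - 5]
780 = n × [5 + 5n]
5n² + (5)n - 780 = 0
Discriminant: Δ = (5)² - 4(5)(-780) = 25 + 15600 = 15625
√Δ = 125
n = [-(5) + √Δ] / (2·5) = (-5 + 125) / 10 = 120 / 10 = 12
(The negative root is discarded since n must be a positive integer.)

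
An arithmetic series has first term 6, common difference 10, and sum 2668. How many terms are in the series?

Using S = n/2 × [2a + (n-1)d]
2668 = n/2 × [2(6) + (n-1)(10)]
2668 = n/2 × [12 + 10n - 10]
5336 = n × [2 + 10n]
10n² + (2)n - 5336 = 0
Discriminant: Δ = (2)² - 4(10)(-5336) = 4 + 213440 = 213444
√Δ = 462
n = [-(2) + √Δ] / (2·10) = (-2 + 462) / 20 = 460 / 20 = 23
(The negative root is discarded since n must be a positive integer.)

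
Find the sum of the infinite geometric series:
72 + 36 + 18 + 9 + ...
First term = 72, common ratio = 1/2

For |r| < 1, S = a / (1 - r)
S = 72 / (1 - (1/2))
S = 72 / (1/2)
S = 144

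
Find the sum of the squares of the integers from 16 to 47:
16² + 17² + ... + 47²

Use ∑_{k=1}^{n} k² = n(n+1)(2n+1)/6, then subtract the first 15 terms.
∑_{k=1}^{47} k² = 47×48×95/6 = 35720
∑_{k=1}^{15} k² = 15×16×31/6 = 1240
∑_{k=16}^{47} k² = 35720 - 1240 = 34480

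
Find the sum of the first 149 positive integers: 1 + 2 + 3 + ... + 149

Formula: ∑k = n(n+1)/2
= 149×150/2
= 22350/2
= 11175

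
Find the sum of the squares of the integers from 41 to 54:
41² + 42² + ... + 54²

Use ∑_{k=1}^{n} k² = n(n+1)(2n+1)/6, then subtract the first 40 terms.
∑_{k=1}^{54} k² = 54×55×109/6 = 53955
∑_{k=1}^{40} k² = 40×41×81/6 = 22140
∑_{k=41}^{54} k² = 53955 - 22140 = 31815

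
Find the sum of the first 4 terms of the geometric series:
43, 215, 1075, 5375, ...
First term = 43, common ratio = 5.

Sₙ = a(1 - rⁿ) / (1 - r)
S_4 = 43(1 - 5^4) / (1 - 5)
S_4 = 43(1 - 625) / (-4)
S_4 = 6708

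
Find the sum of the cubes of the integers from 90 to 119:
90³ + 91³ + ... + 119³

Use ∑_{k=1}^{n} k³ = [n(n+1)/2]², then subtract the first 89 terms.
∑_{k=1}^{119} k³ = [119×120/2]² = 7140² = 50979600
∑_{k=1}^{89} k³ = [89×90/2]² = 4005² = 16040025
∑_{k=90}^{119} k³ = 50979600 - 16040025 = 34939575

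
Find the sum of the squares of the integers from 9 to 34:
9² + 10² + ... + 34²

Use ∑_{k=1}^{n} k² = n(n+1)(2n+1)/6, then subtract the first 8 terms.
∑_{k=1}^{34} k² = 34×35×69/6 = 13685
∑_{k=1}^{8} k² = 8×9×17/6 = 204
∑_{k=9}^{34} k² = 13685 - 204 = 13481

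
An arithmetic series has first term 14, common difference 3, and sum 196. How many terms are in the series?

Using S = n/2 × [2a + (n-1)d]
196 = n/2 × [2(14) + (n-1)(3)]
196 = n/2 × [28 + 3n - 3]
392 = n × [25 + 3n]
3n² + (25)n - 392 = 0
Discriminant: Δ = (25)² - 4(3)(-392) = 625 + 4704 = 5329
√Δ = 73
n = [-(25) + √Δ] / (2·3) = (-25 + 73) / 6 = 48 / 6 = 8
(The negative root is discarded since n must be a positive integer.)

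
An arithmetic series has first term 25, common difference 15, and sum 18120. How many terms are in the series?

Using S = n/2 × [2a + (n-1)d]
18120 = n/2 × [2(25) + (n-1)(15)]
18120 = n/2 × [50 + 15n - 15]
36240 = n × [35 + 15n]
15n² + (35)n - 36240 = 0
Discriminant: Δ = (35)² - 4(15)(-36240) = 1225 + 2174400 = 2175625
√Δ = 1475
n = [-(35) + √Δ] / (2·15) = (-35 + 1475) / 30 = 1440 / 30 = 48
(The negative root is discarded since n must be a positive integer.)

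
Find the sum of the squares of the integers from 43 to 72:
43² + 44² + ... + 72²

Use ∑_{k=1}^{n} k² = n(n+1)(2n+1)/6, then subtract the first 42 terms.
∑_{k=1}^{72} k² = 72×73×145/6 = 127020
∑_{k=1}^{42} k² = 42×43×85/6 = 25585
∑_{k=43}^{72} k² = 127020 - 25585 = 101435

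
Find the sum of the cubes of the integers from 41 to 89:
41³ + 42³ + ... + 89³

Use ∑_{k=1}^{n} k³ = [n(n+1)/2]², then subtract the first 40 terms.
∑_{k=1}^{89} k³ = [89×90/2]² = 4005² = 16040025
∑_{k=1}^{40} k³ = [40×41/2]² = 820² = 672400
∑_{k=41}^{89} k³ = 16040025 - 672400 = 15367625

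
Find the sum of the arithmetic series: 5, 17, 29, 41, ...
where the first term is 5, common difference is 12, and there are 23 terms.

Sₙ = n/2 × (first + last)
Last term = a + (n-1)d = 5 + (23-1)×12 = 269
S_23 = 23/2 × (5 + 269)
S_23 = 23/2 × 274 = 3151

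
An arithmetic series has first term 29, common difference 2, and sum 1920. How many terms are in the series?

Using S = n/2 × [2a + (n-1)d]
1920 = n/2 × [2(29) + (n-1)(2)]
1920 = n/2 × [58 + 2n - 2]
3840 = n × [56 + 2n]
2n² + (56)n - 3840 = 0
Discriminant: Δ = (56)² - 4(2)(-3840) = 3136 + 30720 = 33856
√Δ = 184
n = [-(56) + √Δ] / (2·2) = (-56 + 184) / 4 = 128 / 4 = 32
(The negative root is discarded since n must be a positive integer.)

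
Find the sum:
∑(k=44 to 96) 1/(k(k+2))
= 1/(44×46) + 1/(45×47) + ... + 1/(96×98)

Partial fractions: 1/(k(k+2)) = (1/2)[1/k - 1/(k+2)]
Telescoping leaves the first two and last two terms:
= (1/2)[1/44 + 1/45 - 1/97 - 1/98]
= 229967/18821880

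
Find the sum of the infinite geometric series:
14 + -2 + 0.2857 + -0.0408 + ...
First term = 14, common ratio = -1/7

For |r| < 1, S = a / (1 - r)
S = 14 / (1 - (-1/7))
S = 14 / (8/7)
S = 49/4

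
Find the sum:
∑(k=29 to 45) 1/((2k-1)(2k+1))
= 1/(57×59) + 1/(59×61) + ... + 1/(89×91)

Partial fractions: 1/((2k-1)(2k+1)) = (1/2)[1/(2k-1) - 1/(2k+1)]
The series telescopes:
= (1/2)[1/57 - 1/91]
= 17/5187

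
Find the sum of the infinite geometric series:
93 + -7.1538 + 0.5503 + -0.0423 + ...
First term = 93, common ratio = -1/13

For |r| < 1, S = a / (1 - r)
S = 93 / (1 - (-1/13))
S = 93 / (14/13)
S = 1209/14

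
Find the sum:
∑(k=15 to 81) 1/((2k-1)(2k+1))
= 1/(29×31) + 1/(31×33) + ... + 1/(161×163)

Partial fractions: 1/((2k-1)(2k+1)) = (1/2)[1/(2k-1) - 1/(2k+1)]
The series telescopes:
= (1/2)[1/29 - 1/163]
= 67/4727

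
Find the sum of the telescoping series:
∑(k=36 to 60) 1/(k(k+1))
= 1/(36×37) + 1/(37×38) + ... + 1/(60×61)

Partial fractions: 1/(k(k+1)) = 1/k - 1/(k+1)
The series telescopes:
= (1/36 - 1/37) + (1/37 - 1/38) + ... + (1/60 - 1/61)
= 1/36 - 1/61
= 25/2196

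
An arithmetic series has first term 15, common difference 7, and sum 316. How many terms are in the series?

Using S = n/2 × [2a + (n-1)d]
316 = n/2 × [2(15) + (n-1)(7)]
316 = n/2 × [30 + 7n - 7]
632 = n × [23 + 7n]
7n² + (23)n - 632 = 0
Discriminant: Δ = (23)² - 4(7)(-632) = 529 + 17696 = 18225
√Δ = 135
n = [-(23) + √Δ] / (2·7) = (-23 + 135) / 14 = 112 / 14 = 8
(The negative root is discarded since n must be a positive integer.)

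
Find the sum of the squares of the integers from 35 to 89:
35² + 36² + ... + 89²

Use ∑_{k=1}^{n} k² = n(n+1)(2n+1)/6, then subtract the first 34 terms.
∑_{k=1}^{89} k² = 89×90×179/6 = 238965
∑_{k=1}^{34} k² = 34×35×69/6 = 13685
∑_{k=35}^{89} k² = 238965 - 13685 = 225280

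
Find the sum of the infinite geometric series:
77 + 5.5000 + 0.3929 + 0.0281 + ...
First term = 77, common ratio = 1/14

For |r| < 1, S = a / (1 - r)
S = 77 / (1 - (1/14))
S = 77 / (13/14)
S = 1078/13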